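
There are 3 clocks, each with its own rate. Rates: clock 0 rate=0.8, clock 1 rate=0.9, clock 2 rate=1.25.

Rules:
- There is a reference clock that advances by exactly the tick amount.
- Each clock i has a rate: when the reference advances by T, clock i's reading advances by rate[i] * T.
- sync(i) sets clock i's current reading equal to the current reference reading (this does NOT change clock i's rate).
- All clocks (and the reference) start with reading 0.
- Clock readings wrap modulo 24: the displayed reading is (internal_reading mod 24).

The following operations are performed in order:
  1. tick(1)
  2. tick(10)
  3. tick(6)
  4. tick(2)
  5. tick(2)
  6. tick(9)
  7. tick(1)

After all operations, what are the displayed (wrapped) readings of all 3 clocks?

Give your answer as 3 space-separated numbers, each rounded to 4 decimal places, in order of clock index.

Answer: 0.8000 3.9000 14.7500

Derivation:
After op 1 tick(1): ref=1.0000 raw=[0.8000 0.9000 1.2500]
After op 2 tick(10): ref=11.0000 raw=[8.8000 9.9000 13.7500]
After op 3 tick(6): ref=17.0000 raw=[13.6000 15.3000 21.2500]
After op 4 tick(2): ref=19.0000 raw=[15.2000 17.1000 23.7500]
After op 5 tick(2): ref=21.0000 raw=[16.8000 18.9000 26.2500]
After op 6 tick(9): ref=30.0000 raw=[24.0000 27.0000 37.5000]
After op 7 tick(1): ref=31.0000 raw=[24.8000 27.9000 38.7500]
Wrap final raw readings (mod 24): 24.8000 mod 24 = 0.8000; 27.9000 mod 24 = 3.9000; 38.7500 mod 24 = 14.7500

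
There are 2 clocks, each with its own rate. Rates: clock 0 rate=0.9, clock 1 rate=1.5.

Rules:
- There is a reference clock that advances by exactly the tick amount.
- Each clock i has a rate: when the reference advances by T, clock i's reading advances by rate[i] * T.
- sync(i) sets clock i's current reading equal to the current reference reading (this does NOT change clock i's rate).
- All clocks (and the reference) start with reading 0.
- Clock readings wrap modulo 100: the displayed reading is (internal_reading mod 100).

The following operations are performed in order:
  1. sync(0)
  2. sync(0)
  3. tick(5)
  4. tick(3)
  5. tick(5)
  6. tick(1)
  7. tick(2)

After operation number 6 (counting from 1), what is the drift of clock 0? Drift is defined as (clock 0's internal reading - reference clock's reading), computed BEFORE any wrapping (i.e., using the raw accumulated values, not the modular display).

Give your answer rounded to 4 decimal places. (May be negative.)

After op 1 sync(0): ref=0.0000 raw=[0.0000 0.0000]
After op 2 sync(0): ref=0.0000 raw=[0.0000 0.0000]
After op 3 tick(5): ref=5.0000 raw=[4.5000 7.5000]
After op 4 tick(3): ref=8.0000 raw=[7.2000 12.0000]
After op 5 tick(5): ref=13.0000 raw=[11.7000 19.5000]
After op 6 tick(1): ref=14.0000 raw=[12.6000 21.0000]
Drift of clock 0 after op 6: 12.6000 - 14.0000 = -1.4000

Answer: -1.4000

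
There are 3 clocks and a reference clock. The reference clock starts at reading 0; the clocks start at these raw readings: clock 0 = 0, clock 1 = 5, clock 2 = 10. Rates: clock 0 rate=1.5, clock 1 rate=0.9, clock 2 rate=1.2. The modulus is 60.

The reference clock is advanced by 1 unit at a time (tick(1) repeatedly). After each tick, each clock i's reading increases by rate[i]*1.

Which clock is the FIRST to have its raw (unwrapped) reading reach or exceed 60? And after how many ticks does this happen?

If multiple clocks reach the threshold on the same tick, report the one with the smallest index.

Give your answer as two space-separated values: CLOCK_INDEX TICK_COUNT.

clock 0: start=0, rate=1.5, needs 60-0 = 60; ticks = ceil(60/1.5) = ceil(40.0000) = 40; reading at tick 40 = 0 + 1.5*40 = 60.0000
clock 1: start=5, rate=0.9, needs 60-5 = 55; ticks = ceil(55/0.9) = ceil(61.1111) = 62; reading at tick 62 = 5 + 0.9*62 = 60.8000
clock 2: start=10, rate=1.2, needs 60-10 = 50; ticks = ceil(50/1.2) = ceil(41.6667) = 42; reading at tick 42 = 10 + 1.2*42 = 60.4000
Minimum tick count = 40; winners = [0]; smallest index = 0

Answer: 0 40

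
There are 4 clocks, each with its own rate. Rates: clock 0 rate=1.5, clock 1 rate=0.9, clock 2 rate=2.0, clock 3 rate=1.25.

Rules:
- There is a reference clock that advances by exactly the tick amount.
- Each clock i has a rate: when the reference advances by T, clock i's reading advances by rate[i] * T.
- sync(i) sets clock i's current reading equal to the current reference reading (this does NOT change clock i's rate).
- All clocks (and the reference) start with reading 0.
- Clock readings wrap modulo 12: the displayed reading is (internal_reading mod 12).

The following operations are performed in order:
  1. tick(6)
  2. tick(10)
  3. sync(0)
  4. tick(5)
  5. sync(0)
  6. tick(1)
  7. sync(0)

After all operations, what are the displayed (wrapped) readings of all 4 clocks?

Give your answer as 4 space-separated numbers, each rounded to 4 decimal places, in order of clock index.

After op 1 tick(6): ref=6.0000 raw=[9.0000 5.4000 12.0000 7.5000]
After op 2 tick(10): ref=16.0000 raw=[24.0000 14.4000 32.0000 20.0000]
After op 3 sync(0): ref=16.0000 raw=[16.0000 14.4000 32.0000 20.0000]
After op 4 tick(5): ref=21.0000 raw=[23.5000 18.9000 42.0000 26.2500]
After op 5 sync(0): ref=21.0000 raw=[21.0000 18.9000 42.0000 26.2500]
After op 6 tick(1): ref=22.0000 raw=[22.5000 19.8000 44.0000 27.5000]
After op 7 sync(0): ref=22.0000 raw=[22.0000 19.8000 44.0000 27.5000]
Wrap final raw readings (mod 12): 22.0000 mod 12 = 10.0000; 19.8000 mod 12 = 7.8000; 44.0000 mod 12 = 8.0000; 27.5000 mod 12 = 3.5000

Answer: 10.0000 7.8000 8.0000 3.5000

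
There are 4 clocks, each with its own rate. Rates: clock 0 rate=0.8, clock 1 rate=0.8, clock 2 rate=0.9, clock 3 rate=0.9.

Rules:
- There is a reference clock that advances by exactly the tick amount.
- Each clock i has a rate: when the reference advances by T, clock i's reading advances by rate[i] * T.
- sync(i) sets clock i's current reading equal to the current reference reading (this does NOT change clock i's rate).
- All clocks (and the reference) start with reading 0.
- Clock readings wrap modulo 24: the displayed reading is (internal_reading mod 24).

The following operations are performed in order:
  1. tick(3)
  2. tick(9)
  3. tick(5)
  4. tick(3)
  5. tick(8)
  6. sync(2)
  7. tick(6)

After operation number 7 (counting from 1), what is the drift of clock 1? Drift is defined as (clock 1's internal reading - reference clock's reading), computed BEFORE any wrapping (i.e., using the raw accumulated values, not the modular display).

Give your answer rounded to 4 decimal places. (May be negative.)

After op 1 tick(3): ref=3.0000 raw=[2.4000 2.4000 2.7000 2.7000]
After op 2 tick(9): ref=12.0000 raw=[9.6000 9.6000 10.8000 10.8000]
After op 3 tick(5): ref=17.0000 raw=[13.6000 13.6000 15.3000 15.3000]
After op 4 tick(3): ref=20.0000 raw=[16.0000 16.0000 18.0000 18.0000]
After op 5 tick(8): ref=28.0000 raw=[22.4000 22.4000 25.2000 25.2000]
After op 6 sync(2): ref=28.0000 raw=[22.4000 22.4000 28.0000 25.2000]
After op 7 tick(6): ref=34.0000 raw=[27.2000 27.2000 33.4000 30.6000]
Drift of clock 1 after op 7: 27.2000 - 34.0000 = -6.8000

Answer: -6.8000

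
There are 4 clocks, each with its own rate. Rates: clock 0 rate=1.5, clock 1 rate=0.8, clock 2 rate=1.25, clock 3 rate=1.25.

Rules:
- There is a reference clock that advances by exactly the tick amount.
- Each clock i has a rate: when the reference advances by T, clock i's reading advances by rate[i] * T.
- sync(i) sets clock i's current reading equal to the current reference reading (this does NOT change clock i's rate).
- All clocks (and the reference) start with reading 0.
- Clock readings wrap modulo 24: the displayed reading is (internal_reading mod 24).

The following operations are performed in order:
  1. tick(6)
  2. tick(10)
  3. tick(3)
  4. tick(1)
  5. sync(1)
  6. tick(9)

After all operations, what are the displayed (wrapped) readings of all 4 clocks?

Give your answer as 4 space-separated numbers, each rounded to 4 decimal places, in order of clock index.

After op 1 tick(6): ref=6.0000 raw=[9.0000 4.8000 7.5000 7.5000]
After op 2 tick(10): ref=16.0000 raw=[24.0000 12.8000 20.0000 20.0000]
After op 3 tick(3): ref=19.0000 raw=[28.5000 15.2000 23.7500 23.7500]
After op 4 tick(1): ref=20.0000 raw=[30.0000 16.0000 25.0000 25.0000]
After op 5 sync(1): ref=20.0000 raw=[30.0000 20.0000 25.0000 25.0000]
After op 6 tick(9): ref=29.0000 raw=[43.5000 27.2000 36.2500 36.2500]
Wrap final raw readings (mod 24): 43.5000 mod 24 = 19.5000; 27.2000 mod 24 = 3.2000; 36.2500 mod 24 = 12.2500; 36.2500 mod 24 = 12.2500

Answer: 19.5000 3.2000 12.2500 12.2500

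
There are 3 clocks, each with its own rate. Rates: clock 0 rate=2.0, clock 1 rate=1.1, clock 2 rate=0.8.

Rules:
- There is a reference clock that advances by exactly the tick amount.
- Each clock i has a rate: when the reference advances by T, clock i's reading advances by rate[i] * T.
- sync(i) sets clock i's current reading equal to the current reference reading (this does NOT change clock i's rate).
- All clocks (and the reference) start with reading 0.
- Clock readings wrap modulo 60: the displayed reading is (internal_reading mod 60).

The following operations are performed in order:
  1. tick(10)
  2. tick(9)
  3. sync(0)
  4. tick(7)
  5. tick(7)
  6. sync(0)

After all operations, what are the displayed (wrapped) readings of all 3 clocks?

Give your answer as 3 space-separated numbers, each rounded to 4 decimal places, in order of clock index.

Answer: 33.0000 36.3000 26.4000

Derivation:
After op 1 tick(10): ref=10.0000 raw=[20.0000 11.0000 8.0000]
After op 2 tick(9): ref=19.0000 raw=[38.0000 20.9000 15.2000]
After op 3 sync(0): ref=19.0000 raw=[19.0000 20.9000 15.2000]
After op 4 tick(7): ref=26.0000 raw=[33.0000 28.6000 20.8000]
After op 5 tick(7): ref=33.0000 raw=[47.0000 36.3000 26.4000]
After op 6 sync(0): ref=33.0000 raw=[33.0000 36.3000 26.4000]
Wrap final raw readings (mod 60): 33.0000 mod 60 = 33.0000; 36.3000 mod 60 = 36.3000; 26.4000 mod 60 = 26.4000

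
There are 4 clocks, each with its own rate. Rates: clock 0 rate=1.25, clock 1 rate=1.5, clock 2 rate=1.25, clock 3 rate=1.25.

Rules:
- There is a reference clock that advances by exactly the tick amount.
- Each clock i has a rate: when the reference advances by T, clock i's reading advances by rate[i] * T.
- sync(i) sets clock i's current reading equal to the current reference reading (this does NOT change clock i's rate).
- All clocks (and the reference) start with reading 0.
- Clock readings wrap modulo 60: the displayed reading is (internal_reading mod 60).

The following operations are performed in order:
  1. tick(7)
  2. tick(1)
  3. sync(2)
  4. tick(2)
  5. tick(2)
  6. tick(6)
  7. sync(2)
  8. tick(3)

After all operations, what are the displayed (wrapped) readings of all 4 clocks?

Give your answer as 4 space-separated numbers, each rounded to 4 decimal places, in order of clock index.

Answer: 26.2500 31.5000 21.7500 26.2500

Derivation:
After op 1 tick(7): ref=7.0000 raw=[8.7500 10.5000 8.7500 8.7500]
After op 2 tick(1): ref=8.0000 raw=[10.0000 12.0000 10.0000 10.0000]
After op 3 sync(2): ref=8.0000 raw=[10.0000 12.0000 8.0000 10.0000]
After op 4 tick(2): ref=10.0000 raw=[12.5000 15.0000 10.5000 12.5000]
After op 5 tick(2): ref=12.0000 raw=[15.0000 18.0000 13.0000 15.0000]
After op 6 tick(6): ref=18.0000 raw=[22.5000 27.0000 20.5000 22.5000]
After op 7 sync(2): ref=18.0000 raw=[22.5000 27.0000 18.0000 22.5000]
After op 8 tick(3): ref=21.0000 raw=[26.2500 31.5000 21.7500 26.2500]
Wrap final raw readings (mod 60): 26.2500 mod 60 = 26.2500; 31.5000 mod 60 = 31.5000; 21.7500 mod 60 = 21.7500; 26.2500 mod 60 = 26.2500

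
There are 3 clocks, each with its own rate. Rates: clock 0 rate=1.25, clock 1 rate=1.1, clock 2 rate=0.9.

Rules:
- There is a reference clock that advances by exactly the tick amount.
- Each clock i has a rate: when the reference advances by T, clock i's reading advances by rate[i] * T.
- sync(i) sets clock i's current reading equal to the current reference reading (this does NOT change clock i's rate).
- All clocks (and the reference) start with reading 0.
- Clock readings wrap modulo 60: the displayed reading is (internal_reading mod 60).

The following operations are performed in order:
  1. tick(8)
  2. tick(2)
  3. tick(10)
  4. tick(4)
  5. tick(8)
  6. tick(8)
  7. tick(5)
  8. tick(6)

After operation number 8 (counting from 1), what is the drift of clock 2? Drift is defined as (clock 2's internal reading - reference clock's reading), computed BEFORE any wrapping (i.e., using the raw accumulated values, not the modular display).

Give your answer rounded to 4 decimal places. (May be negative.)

After op 1 tick(8): ref=8.0000 raw=[10.0000 8.8000 7.2000]
After op 2 tick(2): ref=10.0000 raw=[12.5000 11.0000 9.0000]
After op 3 tick(10): ref=20.0000 raw=[25.0000 22.0000 18.0000]
After op 4 tick(4): ref=24.0000 raw=[30.0000 26.4000 21.6000]
After op 5 tick(8): ref=32.0000 raw=[40.0000 35.2000 28.8000]
After op 6 tick(8): ref=40.0000 raw=[50.0000 44.0000 36.0000]
After op 7 tick(5): ref=45.0000 raw=[56.2500 49.5000 40.5000]
After op 8 tick(6): ref=51.0000 raw=[63.7500 56.1000 45.9000]
Drift of clock 2 after op 8: 45.9000 - 51.0000 = -5.1000

Answer: -5.1000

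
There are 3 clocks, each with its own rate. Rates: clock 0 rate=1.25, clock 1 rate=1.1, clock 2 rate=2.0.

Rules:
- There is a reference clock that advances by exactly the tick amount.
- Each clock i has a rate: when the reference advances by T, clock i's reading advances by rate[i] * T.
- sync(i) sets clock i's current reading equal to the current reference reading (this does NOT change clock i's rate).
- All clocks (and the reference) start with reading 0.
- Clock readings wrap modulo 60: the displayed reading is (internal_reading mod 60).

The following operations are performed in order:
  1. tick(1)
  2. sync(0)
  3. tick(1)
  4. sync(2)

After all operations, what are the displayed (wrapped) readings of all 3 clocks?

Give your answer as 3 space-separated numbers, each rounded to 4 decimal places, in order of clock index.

Answer: 2.2500 2.2000 2.0000

Derivation:
After op 1 tick(1): ref=1.0000 raw=[1.2500 1.1000 2.0000]
After op 2 sync(0): ref=1.0000 raw=[1.0000 1.1000 2.0000]
After op 3 tick(1): ref=2.0000 raw=[2.2500 2.2000 4.0000]
After op 4 sync(2): ref=2.0000 raw=[2.2500 2.2000 2.0000]
Wrap final raw readings (mod 60): 2.2500 mod 60 = 2.2500; 2.2000 mod 60 = 2.2000; 2.0000 mod 60 = 2.0000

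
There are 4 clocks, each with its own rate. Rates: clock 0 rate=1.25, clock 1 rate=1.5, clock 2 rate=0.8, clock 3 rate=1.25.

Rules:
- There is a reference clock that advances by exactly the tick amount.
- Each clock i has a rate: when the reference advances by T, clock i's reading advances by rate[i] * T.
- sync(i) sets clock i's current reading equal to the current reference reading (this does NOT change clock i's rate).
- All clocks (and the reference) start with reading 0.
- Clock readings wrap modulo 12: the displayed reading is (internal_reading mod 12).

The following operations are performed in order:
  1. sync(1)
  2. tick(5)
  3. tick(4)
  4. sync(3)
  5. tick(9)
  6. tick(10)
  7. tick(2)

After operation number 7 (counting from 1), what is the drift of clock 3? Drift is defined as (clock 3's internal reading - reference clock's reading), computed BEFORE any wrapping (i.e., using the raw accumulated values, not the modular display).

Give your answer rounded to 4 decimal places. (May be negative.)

After op 1 sync(1): ref=0.0000 raw=[0.0000 0.0000 0.0000 0.0000]
After op 2 tick(5): ref=5.0000 raw=[6.2500 7.5000 4.0000 6.2500]
After op 3 tick(4): ref=9.0000 raw=[11.2500 13.5000 7.2000 11.2500]
After op 4 sync(3): ref=9.0000 raw=[11.2500 13.5000 7.2000 9.0000]
After op 5 tick(9): ref=18.0000 raw=[22.5000 27.0000 14.4000 20.2500]
After op 6 tick(10): ref=28.0000 raw=[35.0000 42.0000 22.4000 32.7500]
After op 7 tick(2): ref=30.0000 raw=[37.5000 45.0000 24.0000 35.2500]
Drift of clock 3 after op 7: 35.2500 - 30.0000 = 5.2500

Answer: 5.2500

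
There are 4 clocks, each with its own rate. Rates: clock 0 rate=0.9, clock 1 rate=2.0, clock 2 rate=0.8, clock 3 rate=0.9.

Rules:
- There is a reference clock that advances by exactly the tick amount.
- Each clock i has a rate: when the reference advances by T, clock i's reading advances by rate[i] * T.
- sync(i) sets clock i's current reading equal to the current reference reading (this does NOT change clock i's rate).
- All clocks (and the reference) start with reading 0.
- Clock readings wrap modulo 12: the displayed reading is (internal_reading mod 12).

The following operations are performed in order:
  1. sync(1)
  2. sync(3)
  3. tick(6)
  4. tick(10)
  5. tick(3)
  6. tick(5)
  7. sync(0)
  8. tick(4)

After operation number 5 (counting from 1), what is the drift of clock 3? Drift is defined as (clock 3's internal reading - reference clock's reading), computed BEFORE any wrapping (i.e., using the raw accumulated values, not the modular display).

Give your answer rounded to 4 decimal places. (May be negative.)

After op 1 sync(1): ref=0.0000 raw=[0.0000 0.0000 0.0000 0.0000]
After op 2 sync(3): ref=0.0000 raw=[0.0000 0.0000 0.0000 0.0000]
After op 3 tick(6): ref=6.0000 raw=[5.4000 12.0000 4.8000 5.4000]
After op 4 tick(10): ref=16.0000 raw=[14.4000 32.0000 12.8000 14.4000]
After op 5 tick(3): ref=19.0000 raw=[17.1000 38.0000 15.2000 17.1000]
Drift of clock 3 after op 5: 17.1000 - 19.0000 = -1.9000

Answer: -1.9000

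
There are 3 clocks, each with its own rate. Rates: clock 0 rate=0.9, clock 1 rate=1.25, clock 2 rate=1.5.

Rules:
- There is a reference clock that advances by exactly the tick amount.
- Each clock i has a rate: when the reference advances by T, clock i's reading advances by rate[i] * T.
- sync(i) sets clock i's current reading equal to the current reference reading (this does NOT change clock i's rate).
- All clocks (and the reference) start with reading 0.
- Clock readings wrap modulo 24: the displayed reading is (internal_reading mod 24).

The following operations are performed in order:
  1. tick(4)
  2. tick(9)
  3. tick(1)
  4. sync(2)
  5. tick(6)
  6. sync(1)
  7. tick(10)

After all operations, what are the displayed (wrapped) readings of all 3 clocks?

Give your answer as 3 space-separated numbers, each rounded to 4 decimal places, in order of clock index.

After op 1 tick(4): ref=4.0000 raw=[3.6000 5.0000 6.0000]
After op 2 tick(9): ref=13.0000 raw=[11.7000 16.2500 19.5000]
After op 3 tick(1): ref=14.0000 raw=[12.6000 17.5000 21.0000]
After op 4 sync(2): ref=14.0000 raw=[12.6000 17.5000 14.0000]
After op 5 tick(6): ref=20.0000 raw=[18.0000 25.0000 23.0000]
After op 6 sync(1): ref=20.0000 raw=[18.0000 20.0000 23.0000]
After op 7 tick(10): ref=30.0000 raw=[27.0000 32.5000 38.0000]
Wrap final raw readings (mod 24): 27.0000 mod 24 = 3.0000; 32.5000 mod 24 = 8.5000; 38.0000 mod 24 = 14.0000

Answer: 3.0000 8.5000 14.0000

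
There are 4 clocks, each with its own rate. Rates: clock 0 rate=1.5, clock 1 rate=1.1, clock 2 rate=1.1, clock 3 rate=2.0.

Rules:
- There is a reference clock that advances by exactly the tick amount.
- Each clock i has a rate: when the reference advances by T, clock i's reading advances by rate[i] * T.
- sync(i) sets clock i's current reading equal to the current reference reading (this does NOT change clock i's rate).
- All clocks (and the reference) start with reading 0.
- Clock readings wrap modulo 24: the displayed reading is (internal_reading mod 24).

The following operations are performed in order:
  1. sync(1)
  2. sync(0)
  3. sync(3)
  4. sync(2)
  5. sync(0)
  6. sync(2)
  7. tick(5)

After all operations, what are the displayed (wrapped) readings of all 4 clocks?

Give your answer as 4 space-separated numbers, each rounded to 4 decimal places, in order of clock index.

After op 1 sync(1): ref=0.0000 raw=[0.0000 0.0000 0.0000 0.0000]
After op 2 sync(0): ref=0.0000 raw=[0.0000 0.0000 0.0000 0.0000]
After op 3 sync(3): ref=0.0000 raw=[0.0000 0.0000 0.0000 0.0000]
After op 4 sync(2): ref=0.0000 raw=[0.0000 0.0000 0.0000 0.0000]
After op 5 sync(0): ref=0.0000 raw=[0.0000 0.0000 0.0000 0.0000]
After op 6 sync(2): ref=0.0000 raw=[0.0000 0.0000 0.0000 0.0000]
After op 7 tick(5): ref=5.0000 raw=[7.5000 5.5000 5.5000 10.0000]
Wrap final raw readings (mod 24): 7.5000 mod 24 = 7.5000; 5.5000 mod 24 = 5.5000; 5.5000 mod 24 = 5.5000; 10.0000 mod 24 = 10.0000

Answer: 7.5000 5.5000 5.5000 10.0000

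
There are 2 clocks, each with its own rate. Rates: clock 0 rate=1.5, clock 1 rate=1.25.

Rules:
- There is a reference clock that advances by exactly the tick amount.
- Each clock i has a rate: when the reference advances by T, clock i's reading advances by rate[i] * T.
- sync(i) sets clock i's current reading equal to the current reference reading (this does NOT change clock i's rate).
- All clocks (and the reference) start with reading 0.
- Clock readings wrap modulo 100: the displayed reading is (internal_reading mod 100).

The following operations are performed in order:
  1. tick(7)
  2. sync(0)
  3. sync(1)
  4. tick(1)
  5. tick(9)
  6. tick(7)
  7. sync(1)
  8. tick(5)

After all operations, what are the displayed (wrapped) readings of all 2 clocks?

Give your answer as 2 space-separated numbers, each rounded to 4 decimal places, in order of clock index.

Answer: 40.0000 30.2500

Derivation:
After op 1 tick(7): ref=7.0000 raw=[10.5000 8.7500]
After op 2 sync(0): ref=7.0000 raw=[7.0000 8.7500]
After op 3 sync(1): ref=7.0000 raw=[7.0000 7.0000]
After op 4 tick(1): ref=8.0000 raw=[8.5000 8.2500]
After op 5 tick(9): ref=17.0000 raw=[22.0000 19.5000]
After op 6 tick(7): ref=24.0000 raw=[32.5000 28.2500]
After op 7 sync(1): ref=24.0000 raw=[32.5000 24.0000]
After op 8 tick(5): ref=29.0000 raw=[40.0000 30.2500]
Wrap final raw readings (mod 100): 40.0000 mod 100 = 40.0000; 30.2500 mod 100 = 30.2500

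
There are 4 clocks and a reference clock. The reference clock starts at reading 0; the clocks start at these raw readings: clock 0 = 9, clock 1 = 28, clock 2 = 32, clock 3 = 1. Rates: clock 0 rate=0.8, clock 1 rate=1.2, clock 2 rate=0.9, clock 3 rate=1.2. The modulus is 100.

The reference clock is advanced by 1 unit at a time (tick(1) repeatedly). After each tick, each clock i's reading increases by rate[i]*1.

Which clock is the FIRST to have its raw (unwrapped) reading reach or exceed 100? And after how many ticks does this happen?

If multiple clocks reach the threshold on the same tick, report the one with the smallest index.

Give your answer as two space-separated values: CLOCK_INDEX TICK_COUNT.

clock 0: start=9, rate=0.8, needs 100-9 = 91; ticks = ceil(91/0.8) = ceil(113.7500) = 114; reading at tick 114 = 9 + 0.8*114 = 100.2000
clock 1: start=28, rate=1.2, needs 100-28 = 72; ticks = ceil(72/1.2) = ceil(60.0000) = 60; reading at tick 60 = 28 + 1.2*60 = 100.0000
clock 2: start=32, rate=0.9, needs 100-32 = 68; ticks = ceil(68/0.9) = ceil(75.5556) = 76; reading at tick 76 = 32 + 0.9*76 = 100.4000
clock 3: start=1, rate=1.2, needs 100-1 = 99; ticks = ceil(99/1.2) = ceil(82.5000) = 83; reading at tick 83 = 1 + 1.2*83 = 100.6000
Minimum tick count = 60; winners = [1]; smallest index = 1

Answer: 1 60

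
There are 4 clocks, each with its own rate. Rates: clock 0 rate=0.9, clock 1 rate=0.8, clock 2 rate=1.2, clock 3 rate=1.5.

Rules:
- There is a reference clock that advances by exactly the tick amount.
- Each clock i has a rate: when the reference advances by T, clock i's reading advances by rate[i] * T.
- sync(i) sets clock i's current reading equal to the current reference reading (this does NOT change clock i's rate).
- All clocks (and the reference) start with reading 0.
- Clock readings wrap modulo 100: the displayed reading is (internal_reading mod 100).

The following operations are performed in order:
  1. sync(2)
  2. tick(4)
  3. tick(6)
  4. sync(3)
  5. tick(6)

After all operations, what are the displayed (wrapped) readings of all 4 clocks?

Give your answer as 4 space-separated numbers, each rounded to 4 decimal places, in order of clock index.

Answer: 14.4000 12.8000 19.2000 19.0000

Derivation:
After op 1 sync(2): ref=0.0000 raw=[0.0000 0.0000 0.0000 0.0000]
After op 2 tick(4): ref=4.0000 raw=[3.6000 3.2000 4.8000 6.0000]
After op 3 tick(6): ref=10.0000 raw=[9.0000 8.0000 12.0000 15.0000]
After op 4 sync(3): ref=10.0000 raw=[9.0000 8.0000 12.0000 10.0000]
After op 5 tick(6): ref=16.0000 raw=[14.4000 12.8000 19.2000 19.0000]
Wrap final raw readings (mod 100): 14.4000 mod 100 = 14.4000; 12.8000 mod 100 = 12.8000; 19.2000 mod 100 = 19.2000; 19.0000 mod 100 = 19.0000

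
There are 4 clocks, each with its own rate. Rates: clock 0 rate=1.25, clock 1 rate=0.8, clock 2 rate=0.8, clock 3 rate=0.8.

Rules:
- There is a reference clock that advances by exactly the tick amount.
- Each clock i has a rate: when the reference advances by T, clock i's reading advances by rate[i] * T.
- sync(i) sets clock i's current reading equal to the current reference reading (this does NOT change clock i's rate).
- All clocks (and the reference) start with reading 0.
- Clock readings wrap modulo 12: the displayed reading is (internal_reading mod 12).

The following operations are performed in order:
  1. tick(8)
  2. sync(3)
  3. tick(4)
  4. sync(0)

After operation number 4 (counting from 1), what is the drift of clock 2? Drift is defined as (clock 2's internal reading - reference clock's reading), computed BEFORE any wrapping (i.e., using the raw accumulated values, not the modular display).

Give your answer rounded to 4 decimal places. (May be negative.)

After op 1 tick(8): ref=8.0000 raw=[10.0000 6.4000 6.4000 6.4000]
After op 2 sync(3): ref=8.0000 raw=[10.0000 6.4000 6.4000 8.0000]
After op 3 tick(4): ref=12.0000 raw=[15.0000 9.6000 9.6000 11.2000]
After op 4 sync(0): ref=12.0000 raw=[12.0000 9.6000 9.6000 11.2000]
Drift of clock 2 after op 4: 9.6000 - 12.0000 = -2.4000

Answer: -2.4000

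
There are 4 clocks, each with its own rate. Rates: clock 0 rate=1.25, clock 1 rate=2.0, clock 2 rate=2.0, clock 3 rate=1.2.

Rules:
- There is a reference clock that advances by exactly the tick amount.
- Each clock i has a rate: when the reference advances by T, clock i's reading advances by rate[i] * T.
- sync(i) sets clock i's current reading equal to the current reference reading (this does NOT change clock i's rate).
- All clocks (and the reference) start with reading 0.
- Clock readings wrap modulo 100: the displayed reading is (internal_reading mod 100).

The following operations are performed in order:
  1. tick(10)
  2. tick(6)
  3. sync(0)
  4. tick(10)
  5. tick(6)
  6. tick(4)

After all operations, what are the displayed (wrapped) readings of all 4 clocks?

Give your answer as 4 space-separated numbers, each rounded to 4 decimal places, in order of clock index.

Answer: 41.0000 72.0000 72.0000 43.2000

Derivation:
After op 1 tick(10): ref=10.0000 raw=[12.5000 20.0000 20.0000 12.0000]
After op 2 tick(6): ref=16.0000 raw=[20.0000 32.0000 32.0000 19.2000]
After op 3 sync(0): ref=16.0000 raw=[16.0000 32.0000 32.0000 19.2000]
After op 4 tick(10): ref=26.0000 raw=[28.5000 52.0000 52.0000 31.2000]
After op 5 tick(6): ref=32.0000 raw=[36.0000 64.0000 64.0000 38.4000]
After op 6 tick(4): ref=36.0000 raw=[41.0000 72.0000 72.0000 43.2000]
Wrap final raw readings (mod 100): 41.0000 mod 100 = 41.0000; 72.0000 mod 100 = 72.0000; 72.0000 mod 100 = 72.0000; 43.2000 mod 100 = 43.2000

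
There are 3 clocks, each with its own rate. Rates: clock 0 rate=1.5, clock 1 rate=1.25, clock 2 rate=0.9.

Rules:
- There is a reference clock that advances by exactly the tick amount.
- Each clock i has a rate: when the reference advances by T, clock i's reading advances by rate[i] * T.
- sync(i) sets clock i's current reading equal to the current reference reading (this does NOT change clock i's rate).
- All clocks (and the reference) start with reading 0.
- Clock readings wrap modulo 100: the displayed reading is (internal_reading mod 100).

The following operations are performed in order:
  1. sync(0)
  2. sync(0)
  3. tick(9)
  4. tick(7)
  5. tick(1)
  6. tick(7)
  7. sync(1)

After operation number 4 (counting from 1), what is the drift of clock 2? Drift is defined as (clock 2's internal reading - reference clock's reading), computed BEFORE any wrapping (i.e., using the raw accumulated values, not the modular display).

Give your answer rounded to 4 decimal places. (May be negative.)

Answer: -1.6000

Derivation:
After op 1 sync(0): ref=0.0000 raw=[0.0000 0.0000 0.0000]
After op 2 sync(0): ref=0.0000 raw=[0.0000 0.0000 0.0000]
After op 3 tick(9): ref=9.0000 raw=[13.5000 11.2500 8.1000]
After op 4 tick(7): ref=16.0000 raw=[24.0000 20.0000 14.4000]
Drift of clock 2 after op 4: 14.4000 - 16.0000 = -1.6000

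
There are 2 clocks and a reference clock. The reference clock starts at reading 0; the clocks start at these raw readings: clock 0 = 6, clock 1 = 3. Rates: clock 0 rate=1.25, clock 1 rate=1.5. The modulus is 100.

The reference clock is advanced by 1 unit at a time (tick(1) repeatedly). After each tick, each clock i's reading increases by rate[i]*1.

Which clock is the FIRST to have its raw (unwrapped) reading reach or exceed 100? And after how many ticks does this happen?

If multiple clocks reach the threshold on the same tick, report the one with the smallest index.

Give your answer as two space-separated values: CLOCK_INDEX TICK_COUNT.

Answer: 1 65

Derivation:
clock 0: start=6, rate=1.25, needs 100-6 = 94; ticks = ceil(94/1.25) = ceil(75.2000) = 76; reading at tick 76 = 6 + 1.25*76 = 101.0000
clock 1: start=3, rate=1.5, needs 100-3 = 97; ticks = ceil(97/1.5) = ceil(64.6667) = 65; reading at tick 65 = 3 + 1.5*65 = 100.5000
Minimum tick count = 65; winners = [1]; smallest index = 1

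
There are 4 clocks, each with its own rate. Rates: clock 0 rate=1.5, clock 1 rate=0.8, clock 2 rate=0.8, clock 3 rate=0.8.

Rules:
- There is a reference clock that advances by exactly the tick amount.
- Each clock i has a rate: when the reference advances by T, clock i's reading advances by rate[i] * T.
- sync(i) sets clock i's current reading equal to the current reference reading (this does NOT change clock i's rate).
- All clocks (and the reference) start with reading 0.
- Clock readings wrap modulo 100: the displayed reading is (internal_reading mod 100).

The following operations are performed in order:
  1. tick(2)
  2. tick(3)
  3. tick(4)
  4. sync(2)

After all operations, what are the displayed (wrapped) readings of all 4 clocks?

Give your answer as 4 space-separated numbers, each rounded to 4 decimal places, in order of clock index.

Answer: 13.5000 7.2000 9.0000 7.2000

Derivation:
After op 1 tick(2): ref=2.0000 raw=[3.0000 1.6000 1.6000 1.6000]
After op 2 tick(3): ref=5.0000 raw=[7.5000 4.0000 4.0000 4.0000]
After op 3 tick(4): ref=9.0000 raw=[13.5000 7.2000 7.2000 7.2000]
After op 4 sync(2): ref=9.0000 raw=[13.5000 7.2000 9.0000 7.2000]
Wrap final raw readings (mod 100): 13.5000 mod 100 = 13.5000; 7.2000 mod 100 = 7.2000; 9.0000 mod 100 = 9.0000; 7.2000 mod 100 = 7.2000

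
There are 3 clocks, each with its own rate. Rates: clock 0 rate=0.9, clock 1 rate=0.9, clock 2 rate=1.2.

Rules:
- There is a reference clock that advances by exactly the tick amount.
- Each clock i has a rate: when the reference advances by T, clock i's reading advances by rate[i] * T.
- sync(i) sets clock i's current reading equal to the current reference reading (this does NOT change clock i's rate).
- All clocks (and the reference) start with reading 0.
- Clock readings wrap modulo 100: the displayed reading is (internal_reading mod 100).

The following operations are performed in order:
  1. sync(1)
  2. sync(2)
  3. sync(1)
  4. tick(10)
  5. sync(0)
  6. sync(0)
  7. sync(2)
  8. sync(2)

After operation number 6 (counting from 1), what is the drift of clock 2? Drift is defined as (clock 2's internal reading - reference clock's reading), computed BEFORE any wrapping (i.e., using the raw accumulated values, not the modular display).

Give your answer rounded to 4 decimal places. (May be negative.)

After op 1 sync(1): ref=0.0000 raw=[0.0000 0.0000 0.0000]
After op 2 sync(2): ref=0.0000 raw=[0.0000 0.0000 0.0000]
After op 3 sync(1): ref=0.0000 raw=[0.0000 0.0000 0.0000]
After op 4 tick(10): ref=10.0000 raw=[9.0000 9.0000 12.0000]
After op 5 sync(0): ref=10.0000 raw=[10.0000 9.0000 12.0000]
After op 6 sync(0): ref=10.0000 raw=[10.0000 9.0000 12.0000]
Drift of clock 2 after op 6: 12.0000 - 10.0000 = 2.0000

Answer: 2.0000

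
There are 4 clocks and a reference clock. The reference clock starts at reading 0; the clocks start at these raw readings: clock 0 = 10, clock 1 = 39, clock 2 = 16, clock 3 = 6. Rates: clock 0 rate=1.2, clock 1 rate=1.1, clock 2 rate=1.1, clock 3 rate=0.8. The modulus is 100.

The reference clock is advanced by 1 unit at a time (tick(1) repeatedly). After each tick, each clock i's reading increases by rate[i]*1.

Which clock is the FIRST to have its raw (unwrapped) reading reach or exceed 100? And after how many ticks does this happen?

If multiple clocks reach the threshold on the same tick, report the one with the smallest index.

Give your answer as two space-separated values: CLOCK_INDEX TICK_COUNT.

Answer: 1 56

Derivation:
clock 0: start=10, rate=1.2, needs 100-10 = 90; ticks = ceil(90/1.2) = ceil(75.0000) = 75; reading at tick 75 = 10 + 1.2*75 = 100.0000
clock 1: start=39, rate=1.1, needs 100-39 = 61; ticks = ceil(61/1.1) = ceil(55.4545) = 56; reading at tick 56 = 39 + 1.1*56 = 100.6000
clock 2: start=16, rate=1.1, needs 100-16 = 84; ticks = ceil(84/1.1) = ceil(76.3636) = 77; reading at tick 77 = 16 + 1.1*77 = 100.7000
clock 3: start=6, rate=0.8, needs 100-6 = 94; ticks = ceil(94/0.8) = ceil(117.5000) = 118; reading at tick 118 = 6 + 0.8*118 = 100.4000
Minimum tick count = 56; winners = [1]; smallest index = 1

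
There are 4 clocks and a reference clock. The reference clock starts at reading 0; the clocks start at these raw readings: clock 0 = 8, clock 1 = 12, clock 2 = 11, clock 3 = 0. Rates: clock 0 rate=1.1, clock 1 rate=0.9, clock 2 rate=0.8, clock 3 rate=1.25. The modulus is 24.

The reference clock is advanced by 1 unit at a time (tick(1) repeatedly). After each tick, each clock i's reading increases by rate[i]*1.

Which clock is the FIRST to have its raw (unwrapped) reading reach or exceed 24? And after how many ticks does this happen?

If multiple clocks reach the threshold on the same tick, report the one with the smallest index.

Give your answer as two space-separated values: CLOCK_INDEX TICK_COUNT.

Answer: 1 14

Derivation:
clock 0: start=8, rate=1.1, needs 24-8 = 16; ticks = ceil(16/1.1) = ceil(14.5455) = 15; reading at tick 15 = 8 + 1.1*15 = 24.5000
clock 1: start=12, rate=0.9, needs 24-12 = 12; ticks = ceil(12/0.9) = ceil(13.3333) = 14; reading at tick 14 = 12 + 0.9*14 = 24.6000
clock 2: start=11, rate=0.8, needs 24-11 = 13; ticks = ceil(13/0.8) = ceil(16.2500) = 17; reading at tick 17 = 11 + 0.8*17 = 24.6000
clock 3: start=0, rate=1.25, needs 24-0 = 24; ticks = ceil(24/1.25) = ceil(19.2000) = 20; reading at tick 20 = 0 + 1.25*20 = 25.0000
Minimum tick count = 14; winners = [1]; smallest index = 1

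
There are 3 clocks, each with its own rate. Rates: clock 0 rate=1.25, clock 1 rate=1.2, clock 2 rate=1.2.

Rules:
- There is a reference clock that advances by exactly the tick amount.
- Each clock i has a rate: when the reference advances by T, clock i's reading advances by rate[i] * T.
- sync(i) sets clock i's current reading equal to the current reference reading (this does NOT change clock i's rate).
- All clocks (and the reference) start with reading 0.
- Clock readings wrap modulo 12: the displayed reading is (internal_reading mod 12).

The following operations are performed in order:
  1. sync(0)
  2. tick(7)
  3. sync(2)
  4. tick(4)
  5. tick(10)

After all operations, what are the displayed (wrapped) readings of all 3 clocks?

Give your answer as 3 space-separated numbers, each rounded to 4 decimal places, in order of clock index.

Answer: 2.2500 1.2000 11.8000

Derivation:
After op 1 sync(0): ref=0.0000 raw=[0.0000 0.0000 0.0000]
After op 2 tick(7): ref=7.0000 raw=[8.7500 8.4000 8.4000]
After op 3 sync(2): ref=7.0000 raw=[8.7500 8.4000 7.0000]
After op 4 tick(4): ref=11.0000 raw=[13.7500 13.2000 11.8000]
After op 5 tick(10): ref=21.0000 raw=[26.2500 25.2000 23.8000]
Wrap final raw readings (mod 12): 26.2500 mod 12 = 2.2500; 25.2000 mod 12 = 1.2000; 23.8000 mod 12 = 11.8000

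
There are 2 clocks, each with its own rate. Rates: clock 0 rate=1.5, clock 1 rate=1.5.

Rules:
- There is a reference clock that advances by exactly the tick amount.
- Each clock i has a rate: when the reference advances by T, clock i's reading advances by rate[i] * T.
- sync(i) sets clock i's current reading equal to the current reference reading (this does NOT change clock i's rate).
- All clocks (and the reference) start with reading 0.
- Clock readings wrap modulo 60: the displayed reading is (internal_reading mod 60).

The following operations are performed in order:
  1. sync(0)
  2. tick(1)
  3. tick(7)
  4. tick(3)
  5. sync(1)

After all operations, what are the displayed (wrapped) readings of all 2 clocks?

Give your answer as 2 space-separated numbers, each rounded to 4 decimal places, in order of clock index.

After op 1 sync(0): ref=0.0000 raw=[0.0000 0.0000]
After op 2 tick(1): ref=1.0000 raw=[1.5000 1.5000]
After op 3 tick(7): ref=8.0000 raw=[12.0000 12.0000]
After op 4 tick(3): ref=11.0000 raw=[16.5000 16.5000]
After op 5 sync(1): ref=11.0000 raw=[16.5000 11.0000]
Wrap final raw readings (mod 60): 16.5000 mod 60 = 16.5000; 11.0000 mod 60 = 11.0000

Answer: 16.5000 11.0000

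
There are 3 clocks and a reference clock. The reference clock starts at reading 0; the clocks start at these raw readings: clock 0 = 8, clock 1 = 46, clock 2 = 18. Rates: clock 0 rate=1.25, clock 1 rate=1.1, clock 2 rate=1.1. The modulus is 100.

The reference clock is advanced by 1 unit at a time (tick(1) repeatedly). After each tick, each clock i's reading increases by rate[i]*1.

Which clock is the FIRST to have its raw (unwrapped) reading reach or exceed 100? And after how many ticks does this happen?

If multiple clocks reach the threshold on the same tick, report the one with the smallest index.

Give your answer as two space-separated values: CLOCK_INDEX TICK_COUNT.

clock 0: start=8, rate=1.25, needs 100-8 = 92; ticks = ceil(92/1.25) = ceil(73.6000) = 74; reading at tick 74 = 8 + 1.25*74 = 100.5000
clock 1: start=46, rate=1.1, needs 100-46 = 54; ticks = ceil(54/1.1) = ceil(49.0909) = 50; reading at tick 50 = 46 + 1.1*50 = 101.0000
clock 2: start=18, rate=1.1, needs 100-18 = 82; ticks = ceil(82/1.1) = ceil(74.5455) = 75; reading at tick 75 = 18 + 1.1*75 = 100.5000
Minimum tick count = 50; winners = [1]; smallest index = 1

Answer: 1 50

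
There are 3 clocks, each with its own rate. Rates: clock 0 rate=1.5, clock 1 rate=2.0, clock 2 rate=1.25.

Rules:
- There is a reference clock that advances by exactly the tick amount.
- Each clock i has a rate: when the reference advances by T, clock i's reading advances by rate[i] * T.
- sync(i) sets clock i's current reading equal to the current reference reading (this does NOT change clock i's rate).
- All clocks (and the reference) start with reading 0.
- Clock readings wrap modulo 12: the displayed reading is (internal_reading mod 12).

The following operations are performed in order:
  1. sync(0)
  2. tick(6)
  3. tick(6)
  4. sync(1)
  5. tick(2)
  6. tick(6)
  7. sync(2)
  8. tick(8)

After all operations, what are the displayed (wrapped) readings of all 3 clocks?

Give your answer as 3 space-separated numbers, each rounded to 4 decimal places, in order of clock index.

After op 1 sync(0): ref=0.0000 raw=[0.0000 0.0000 0.0000]
After op 2 tick(6): ref=6.0000 raw=[9.0000 12.0000 7.5000]
After op 3 tick(6): ref=12.0000 raw=[18.0000 24.0000 15.0000]
After op 4 sync(1): ref=12.0000 raw=[18.0000 12.0000 15.0000]
After op 5 tick(2): ref=14.0000 raw=[21.0000 16.0000 17.5000]
After op 6 tick(6): ref=20.0000 raw=[30.0000 28.0000 25.0000]
After op 7 sync(2): ref=20.0000 raw=[30.0000 28.0000 20.0000]
After op 8 tick(8): ref=28.0000 raw=[42.0000 44.0000 30.0000]
Wrap final raw readings (mod 12): 42.0000 mod 12 = 6.0000; 44.0000 mod 12 = 8.0000; 30.0000 mod 12 = 6.0000

Answer: 6.0000 8.0000 6.0000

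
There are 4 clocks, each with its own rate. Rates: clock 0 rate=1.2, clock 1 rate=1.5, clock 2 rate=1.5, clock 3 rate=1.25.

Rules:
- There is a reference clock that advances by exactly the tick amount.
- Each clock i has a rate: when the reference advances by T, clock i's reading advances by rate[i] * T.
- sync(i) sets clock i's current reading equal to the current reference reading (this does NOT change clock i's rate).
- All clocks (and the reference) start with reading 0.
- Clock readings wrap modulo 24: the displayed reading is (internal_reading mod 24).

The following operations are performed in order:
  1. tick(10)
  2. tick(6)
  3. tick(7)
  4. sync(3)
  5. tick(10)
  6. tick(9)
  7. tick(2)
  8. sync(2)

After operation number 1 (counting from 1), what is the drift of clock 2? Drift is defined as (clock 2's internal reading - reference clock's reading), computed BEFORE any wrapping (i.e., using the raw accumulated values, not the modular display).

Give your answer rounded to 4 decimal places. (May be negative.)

Answer: 5.0000

Derivation:
After op 1 tick(10): ref=10.0000 raw=[12.0000 15.0000 15.0000 12.5000]
Drift of clock 2 after op 1: 15.0000 - 10.0000 = 5.0000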